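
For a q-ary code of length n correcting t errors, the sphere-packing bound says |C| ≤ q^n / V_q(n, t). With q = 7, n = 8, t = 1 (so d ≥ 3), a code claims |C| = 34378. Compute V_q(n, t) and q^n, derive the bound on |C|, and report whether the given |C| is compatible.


V_q(n, t) = 49, q^n = 5764801, Hamming bound = 117649, |C| = 34378 ≤ bound (satisfied).

Step 1: Compute V_q(n, t) = Σ_{j=0}^1 C(n, j) (q−1)^j.
  j = 0: C(8,0)·(6)^0 = 1·1 = 1.
  j = 1: C(8,1)·(6)^1 = 8·6 = 48.
  V_q(n, t) = 1 + 48 = 49.
Step 2: q^n = 7^8 = 5764801.
Step 3: Hamming bound ⌊q^n / V_q(n,t)⌋ = ⌊5764801/49⌋ = 117649.
Step 4: Compare |C| = 34378 to 117649: satisfied.
The claimed |C| lies below the Hamming bound.


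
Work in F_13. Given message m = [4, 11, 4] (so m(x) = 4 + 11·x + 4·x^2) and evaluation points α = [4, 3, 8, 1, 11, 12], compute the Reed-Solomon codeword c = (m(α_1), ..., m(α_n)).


c = [8, 8, 10, 6, 11, 10]

Message polynomial: m(x) = 4 + 11·x + 4·x^2 (mod 13).
For each evaluation point α_i, compute m(α_i) mod 13:
  α_1 = 4: Horner steps 4 → 1 → 8, so m(4) = 8.
  α_2 = 3: Horner steps 4 → 10 → 8, so m(3) = 8.
  α_3 = 8: Horner steps 4 → 4 → 10, so m(8) = 10.
  α_4 = 1: Horner steps 4 → 2 → 6, so m(1) = 6.
  α_5 = 11: Horner steps 4 → 3 → 11, so m(11) = 11.
  α_6 = 12: Horner steps 4 → 7 → 10, so m(12) = 10.
Codeword c = [8, 8, 10, 6, 11, 10] ∈ F_13^6.


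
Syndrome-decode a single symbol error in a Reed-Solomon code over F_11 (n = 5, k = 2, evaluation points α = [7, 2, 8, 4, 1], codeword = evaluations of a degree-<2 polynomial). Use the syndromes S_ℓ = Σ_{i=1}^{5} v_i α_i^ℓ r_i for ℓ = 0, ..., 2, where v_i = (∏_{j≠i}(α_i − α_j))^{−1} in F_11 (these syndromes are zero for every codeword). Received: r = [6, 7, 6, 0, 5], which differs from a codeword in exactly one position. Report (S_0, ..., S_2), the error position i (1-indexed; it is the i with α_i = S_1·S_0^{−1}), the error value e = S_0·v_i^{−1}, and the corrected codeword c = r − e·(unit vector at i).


S = (3, 2, 5), error at position 3, error magnitude e = 9, c = [6, 7, 8, 0, 5].

Step 1: column multipliers v_i = (∏_{j≠i}(α_i − α_j))^{−1} mod 11.
  i = 1 (α = 7): (7−2)(7−8)(7−4)(7−1) = 5·(−1)·3·6 = −90 ≡ 9, so v_1 = 9^{−1} = 5 (mod 11).
  i = 2 (α = 2): (2−7)(2−8)(2−4)(2−1) = (−5)·(−6)·(−2)·1 = −60 ≡ 6, so v_2 = 6^{−1} = 2 (mod 11).
  i = 3 (α = 8): (8−7)(8−2)(8−4)(8−1) = 1·6·4·7 = 168 ≡ 3, so v_3 = 3^{−1} = 4 (mod 11).
  i = 4 (α = 4): (4−7)(4−2)(4−8)(4−1) = (−3)·2·(−4)·3 = 72 ≡ 6, so v_4 = 6^{−1} = 2 (mod 11).
  i = 5 (α = 1): (1−7)(1−2)(1−8)(1−4) = (−6)·(−1)·(−7)·(−3) = 126 ≡ 5, so v_5 = 5^{−1} = 9 (mod 11).
  v = [5, 2, 4, 2, 9].
Step 2: syndromes of r = [6, 7, 6, 0, 5] (all sums mod 11).
  S_0 = Σ v_i r_i = 5·6 + 2·7 + 4·6 + 2·0 + 9·5 = 113 ≡ 3.
  S_1 = Σ v_i α_i r_i = 5·7·6 + 2·2·7 + 4·8·6 + 2·4·0 + 9·1·5 = 475 ≡ 2.
  α_i^2 mod 11 = [5, 4, 9, 5, 1].
  S_2 = Σ v_i α_i^2 r_i = 5·5·6 + 2·4·7 + 4·9·6 + 2·5·0 + 9·1·5 = 467 ≡ 5.
  S = (3, 2, 5) ≠ 0, so r is not a codeword (an error is present).
Step 3: locate the error. For a single error e at position i, S_ℓ = v_i·e·α_i^ℓ, so α_err = S_1/S_0.
  S_0^{−1} = 3^{−1} = 4 (mod 11), so α_err = 2·4 = 8 ≡ 8 = α_3. Error position i = 3.
  Consistency check: S_2/S_1 = 5·6 = 30 ≡ 8 = α_err ✓ (single-error assumption holds).
Step 4: error magnitude e = S_0/v_3 = S_0·∏_{j≠3}(α_3 − α_j) = 3·3 = 9 ≡ 9 (mod 11).
Step 5: correct position 3: c_3 = r_3 − e = 6 − 9 ≡ 8 (mod 11). Hence c = [6, 7, 8, 0, 5].
  Check: interpolating c through the α_i gives m(x) = 3 + 2·x (degree < 2) with m(α_i) = c_i for every i, so c is indeed a codeword.


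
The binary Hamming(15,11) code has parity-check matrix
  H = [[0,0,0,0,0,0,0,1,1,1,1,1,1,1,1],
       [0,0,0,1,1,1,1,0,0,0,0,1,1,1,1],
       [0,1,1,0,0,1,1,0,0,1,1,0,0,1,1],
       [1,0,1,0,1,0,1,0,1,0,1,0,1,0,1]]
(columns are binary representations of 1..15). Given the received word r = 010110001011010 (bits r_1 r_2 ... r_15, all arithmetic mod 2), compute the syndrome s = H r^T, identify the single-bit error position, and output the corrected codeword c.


s = (0, 0, 1, 1)^T, error position = 3, corrected codeword c = 011110001011010

Compute s = H r^T mod 2 one row at a time:
  s_1 = 0 + 1 + 0 + 1 + 1 + 0 + 1 + 0 = 4 ≡ 0 (mod 2).
  s_2 = 1 + 1 + 0 + 0 + 1 + 0 + 1 + 0 = 4 ≡ 0 (mod 2).
  s_3 = 1 + 0 + 0 + 0 + 0 + 1 + 1 + 0 = 3 ≡ 1 (mod 2).
  s_4 = 0 + 0 + 1 + 0 + 1 + 1 + 0 + 0 = 3 ≡ 1 (mod 2).
s = (0, 0, 1, 1)^T — this equals column 3 of H (binary 0011), so error is at position 3.
Correct: flip bit 3 of r = 010110001011010 to get c = 011110001011010.


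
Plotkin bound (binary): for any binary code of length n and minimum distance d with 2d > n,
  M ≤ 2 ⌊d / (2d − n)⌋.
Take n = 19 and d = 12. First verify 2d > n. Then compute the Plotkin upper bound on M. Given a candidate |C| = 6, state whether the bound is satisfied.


Plotkin bound M ≤ 4; given |C| = 6 > bound (violated).

Check applicability: 2d = 24, n = 19.
2d − n = 5 > 0, so Plotkin applies.
Compute d/(2d−n) = 12/5 ≈ 2.4000.
⌊d/(2d−n)⌋ = 2.
Plotkin bound: M ≤ 2·2 = 4.
Given |C| = 6, check: VIOLATED.
This |C| is above the Plotkin bound, so no binary code with n = 19, d = 12 and 6 codewords exists.


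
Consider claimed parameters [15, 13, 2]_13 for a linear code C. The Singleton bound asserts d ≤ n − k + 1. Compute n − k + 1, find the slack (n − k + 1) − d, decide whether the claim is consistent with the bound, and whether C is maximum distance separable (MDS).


Singleton RHS = n − k + 1 = 3, slack = 1, bound satisfied, not MDS.

Singleton bound: d ≤ n − k + 1.
Here n = 15, k = 13, so n − k + 1 = 3.
Given d = 2, check d ≤ 3: YES.
Slack = (n − k + 1) − d = 1.
The code is NOT MDS (slack = 1 > 0).
Description: the claimed parameters are [15, 13, 2]_13; such a code would be non-MDS.


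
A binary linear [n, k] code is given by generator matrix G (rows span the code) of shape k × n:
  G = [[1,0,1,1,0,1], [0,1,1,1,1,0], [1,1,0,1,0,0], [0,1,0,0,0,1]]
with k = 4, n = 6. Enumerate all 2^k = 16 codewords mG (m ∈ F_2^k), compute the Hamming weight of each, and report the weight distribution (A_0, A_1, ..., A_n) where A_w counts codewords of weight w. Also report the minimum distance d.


Weight distribution: A_0 = 1, A_1 = 1, A_2 = 2, A_3 = 6, A_4 = 5, A_5 = 1. Minimum distance d = 1.

Enumerate all 2^4 = 16 messages m ∈ F_2^4.
For each, compute codeword c = mG in F_2^6, then tally its weight.
  m = 0000 → c = 000000, weight = 0.
  m = 1000 → c = 101101, weight = 4.
  m = 0100 → c = 011110, weight = 4.
  m = 1100 → c = 110011, weight = 4.
  m = 0010 → c = 110100, weight = 3.
  m = 1010 → c = 011001, weight = 3.
  m = 0110 → c = 101010, weight = 3.
  m = 1110 → c = 000111, weight = 3.
  m = 0001 → c = 010001, weight = 2.
  m = 1001 → c = 111100, weight = 4.
  m = 0101 → c = 001111, weight = 4.
  m = 1101 → c = 100010, weight = 2.
  m = 0011 → c = 100101, weight = 3.
  m = 1011 → c = 001000, weight = 1.
  m = 0111 → c = 111011, weight = 5.
  m = 1111 → c = 010110, weight = 3.
Tally weights:
  weight 0: 1 codewords.
  weight 1: 1 codewords.
  weight 2: 2 codewords.
  weight 3: 6 codewords.
  weight 4: 5 codewords.
  weight 5: 1 codewords.
Minimum distance d = smallest w > 0 with A_w > 0 = 1.
Sanity: Σ A_w = 16 = 2^4 = 16 ✓.


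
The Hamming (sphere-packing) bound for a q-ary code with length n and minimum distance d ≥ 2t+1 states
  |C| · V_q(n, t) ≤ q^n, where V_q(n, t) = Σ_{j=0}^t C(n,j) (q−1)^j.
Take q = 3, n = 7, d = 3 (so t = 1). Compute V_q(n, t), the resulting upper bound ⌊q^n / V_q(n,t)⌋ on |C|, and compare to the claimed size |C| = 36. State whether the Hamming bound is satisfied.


V_q(n, t) = 15, q^n = 2187, Hamming bound = 145, |C| = 36 ≤ bound (satisfied).

Step 1: Compute V_q(n, t) = Σ_{j=0}^1 C(n, j) (q−1)^j.
  j = 0: C(7,0)·(2)^0 = 1·1 = 1.
  j = 1: C(7,1)·(2)^1 = 7·2 = 14.
  V_q(n, t) = 1 + 14 = 15.
Step 2: q^n = 3^7 = 2187.
Step 3: Hamming bound ⌊q^n / V_q(n,t)⌋ = ⌊2187/15⌋ = 145.
Step 4: Compare |C| = 36 to 145: satisfied.
The claimed |C| lies below the Hamming bound.


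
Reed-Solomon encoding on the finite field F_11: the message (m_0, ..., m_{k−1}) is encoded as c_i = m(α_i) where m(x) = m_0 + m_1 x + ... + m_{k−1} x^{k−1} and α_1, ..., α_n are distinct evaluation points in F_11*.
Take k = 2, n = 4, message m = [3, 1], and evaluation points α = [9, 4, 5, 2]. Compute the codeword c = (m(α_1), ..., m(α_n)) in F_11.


c = [1, 7, 8, 5]

Message polynomial: m(x) = 3 + 1·x (mod 11).
For each evaluation point α_i, compute m(α_i) mod 11:
  α_1 = 9: Horner steps 1 → 1, so m(9) = 1.
  α_2 = 4: Horner steps 1 → 7, so m(4) = 7.
  α_3 = 5: Horner steps 1 → 8, so m(5) = 8.
  α_4 = 2: Horner steps 1 → 5, so m(2) = 5.
Codeword c = [1, 7, 8, 5] ∈ F_11^4.


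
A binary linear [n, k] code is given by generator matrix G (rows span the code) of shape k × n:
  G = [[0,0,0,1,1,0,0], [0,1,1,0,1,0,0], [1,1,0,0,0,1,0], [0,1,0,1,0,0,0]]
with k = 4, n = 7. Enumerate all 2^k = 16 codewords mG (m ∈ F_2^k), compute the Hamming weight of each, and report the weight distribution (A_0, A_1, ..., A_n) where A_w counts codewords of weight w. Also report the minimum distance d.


Weight distribution: A_0 = 1, A_1 = 1, A_2 = 3, A_3 = 6, A_4 = 3, A_5 = 1, A_6 = 1. Minimum distance d = 1.

Enumerate all 2^4 = 16 messages m ∈ F_2^4.
For each, compute codeword c = mG in F_2^7, then tally its weight.
  m = 0000 → c = 0000000, weight = 0.
  m = 1000 → c = 0001100, weight = 2.
  m = 0100 → c = 0110100, weight = 3.
  m = 1100 → c = 0111000, weight = 3.
  m = 0010 → c = 1100010, weight = 3.
  m = 1010 → c = 1101110, weight = 5.
  m = 0110 → c = 1010110, weight = 4.
  m = 1110 → c = 1011010, weight = 4.
  m = 0001 → c = 0101000, weight = 2.
  m = 1001 → c = 0100100, weight = 2.
  m = 0101 → c = 0011100, weight = 3.
  m = 1101 → c = 0010000, weight = 1.
  m = 0011 → c = 1001010, weight = 3.
  m = 1011 → c = 1000110, weight = 3.
  m = 0111 → c = 1111110, weight = 6.
  m = 1111 → c = 1110010, weight = 4.
Tally weights:
  weight 0: 1 codewords.
  weight 1: 1 codewords.
  weight 2: 3 codewords.
  weight 3: 6 codewords.
  weight 4: 3 codewords.
  weight 5: 1 codewords.
  weight 6: 1 codewords.
Minimum distance d = smallest w > 0 with A_w > 0 = 1.
Sanity: Σ A_w = 16 = 2^4 = 16 ✓.


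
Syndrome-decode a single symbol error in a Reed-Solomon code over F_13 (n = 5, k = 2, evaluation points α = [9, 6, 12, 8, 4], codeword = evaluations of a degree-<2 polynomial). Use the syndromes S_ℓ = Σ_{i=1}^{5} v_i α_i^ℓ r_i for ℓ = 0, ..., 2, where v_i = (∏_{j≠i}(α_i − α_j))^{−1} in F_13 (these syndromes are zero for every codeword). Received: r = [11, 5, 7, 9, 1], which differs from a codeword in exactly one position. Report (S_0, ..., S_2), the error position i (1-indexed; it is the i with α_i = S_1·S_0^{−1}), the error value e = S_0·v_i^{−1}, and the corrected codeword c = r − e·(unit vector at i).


S = (4, 9, 4), error at position 3, error magnitude e = 3, c = [11, 5, 4, 9, 1].

Step 1: column multipliers v_i = (∏_{j≠i}(α_i − α_j))^{−1} mod 13.
  i = 1 (α = 9): (9−6)(9−12)(9−8)(9−4) = 3·(−3)·1·5 = −45 ≡ 7, so v_1 = 7^{−1} = 2 (mod 13).
  i = 2 (α = 6): (6−9)(6−12)(6−8)(6−4) = (−3)·(−6)·(−2)·2 = −72 ≡ 6, so v_2 = 6^{−1} = 11 (mod 13).
  i = 3 (α = 12): (12−9)(12−6)(12−8)(12−4) = 3·6·4·8 = 576 ≡ 4, so v_3 = 4^{−1} = 10 (mod 13).
  i = 4 (α = 8): (8−9)(8−6)(8−12)(8−4) = (−1)·2·(−4)·4 = 32 ≡ 6, so v_4 = 6^{−1} = 11 (mod 13).
  i = 5 (α = 4): (4−9)(4−6)(4−12)(4−8) = (−5)·(−2)·(−8)·(−4) = 320 ≡ 8, so v_5 = 8^{−1} = 5 (mod 13).
  v = [2, 11, 10, 11, 5].
Step 2: syndromes of r = [11, 5, 7, 9, 1] (all sums mod 13).
  S_0 = Σ v_i r_i = 2·11 + 11·5 + 10·7 + 11·9 + 5·1 = 251 ≡ 4.
  S_1 = Σ v_i α_i r_i = 2·9·11 + 11·6·5 + 10·12·7 + 11·8·9 + 5·4·1 = 2180 ≡ 9.
  α_i^2 mod 13 = [3, 10, 1, 12, 3].
  S_2 = Σ v_i α_i^2 r_i = 2·3·11 + 11·10·5 + 10·1·7 + 11·12·9 + 5·3·1 = 1889 ≡ 4.
  S = (4, 9, 4) ≠ 0, so r is not a codeword (an error is present).
Step 3: locate the error. For a single error e at position i, S_ℓ = v_i·e·α_i^ℓ, so α_err = S_1/S_0.
  S_0^{−1} = 4^{−1} = 10 (mod 13), so α_err = 9·10 = 90 ≡ 12 = α_3. Error position i = 3.
  Consistency check: S_2/S_1 = 4·3 = 12 ≡ 12 = α_err ✓ (single-error assumption holds).
Step 4: error magnitude e = S_0/v_3 = S_0·∏_{j≠3}(α_3 − α_j) = 4·4 = 16 ≡ 3 (mod 13).
Step 5: correct position 3: c_3 = r_3 − e = 7 − 3 ≡ 4 (mod 13). Hence c = [11, 5, 4, 9, 1].
  Check: interpolating c through the α_i gives m(x) = 6 + 2·x (degree < 2) with m(α_i) = c_i for every i, so c is indeed a codeword.


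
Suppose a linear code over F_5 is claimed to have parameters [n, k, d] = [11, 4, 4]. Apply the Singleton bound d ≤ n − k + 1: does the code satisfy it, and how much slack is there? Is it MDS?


Singleton RHS = n − k + 1 = 8, slack = 4, bound satisfied, not MDS.

Singleton bound: d ≤ n − k + 1.
Here n = 11, k = 4, so n − k + 1 = 8.
Given d = 4, check d ≤ 8: YES.
Slack = (n − k + 1) − d = 4.
The code is NOT MDS (slack = 4 > 0).
Description: the claimed parameters are [11, 4, 4]_5; such a code would be non-MDS.


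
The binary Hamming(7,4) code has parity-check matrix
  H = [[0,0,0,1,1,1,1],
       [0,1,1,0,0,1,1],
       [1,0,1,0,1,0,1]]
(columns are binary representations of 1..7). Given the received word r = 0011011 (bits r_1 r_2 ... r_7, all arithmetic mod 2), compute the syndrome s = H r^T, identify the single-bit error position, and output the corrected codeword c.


s = (1, 1, 0)^T, error position = 6, corrected codeword c = 0011001

Compute s = H r^T mod 2 one row at a time:
  s_1 = 1 + 0 + 1 + 1 = 3 ≡ 1 (mod 2).
  s_2 = 0 + 1 + 1 + 1 = 3 ≡ 1 (mod 2).
  s_3 = 0 + 1 + 0 + 1 = 2 ≡ 0 (mod 2).
s = (1, 1, 0)^T — this equals column 6 of H (binary 110), so error is at position 6.
Correct: flip bit 6 of r = 0011011 to get c = 0011001.


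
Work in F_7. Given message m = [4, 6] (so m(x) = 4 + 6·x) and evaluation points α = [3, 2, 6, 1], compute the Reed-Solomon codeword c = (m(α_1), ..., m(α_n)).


c = [1, 2, 5, 3]

Message polynomial: m(x) = 4 + 6·x (mod 7).
For each evaluation point α_i, compute m(α_i) mod 7:
  α_1 = 3: Horner steps 6 → 1, so m(3) = 1.
  α_2 = 2: Horner steps 6 → 2, so m(2) = 2.
  α_3 = 6: Horner steps 6 → 5, so m(6) = 5.
  α_4 = 1: Horner steps 6 → 3, so m(1) = 3.
Codeword c = [1, 2, 5, 3] ∈ F_7^4.


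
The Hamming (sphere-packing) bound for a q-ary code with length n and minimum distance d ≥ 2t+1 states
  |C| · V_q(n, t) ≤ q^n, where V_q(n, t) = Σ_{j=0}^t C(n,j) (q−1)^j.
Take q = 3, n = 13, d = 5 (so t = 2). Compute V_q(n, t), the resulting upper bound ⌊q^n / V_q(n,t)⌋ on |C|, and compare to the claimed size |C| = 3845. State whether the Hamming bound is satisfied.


V_q(n, t) = 339, q^n = 1594323, Hamming bound = 4703, |C| = 3845 ≤ bound (satisfied).

Step 1: Compute V_q(n, t) = Σ_{j=0}^2 C(n, j) (q−1)^j.
  j = 0: C(13,0)·(2)^0 = 1·1 = 1.
  j = 1: C(13,1)·(2)^1 = 13·2 = 26.
  j = 2: C(13,2)·(2)^2 = 78·4 = 312.
  V_q(n, t) = 1 + 26 + 312 = 339.
Step 2: q^n = 3^13 = 1594323.
Step 3: Hamming bound ⌊q^n / V_q(n,t)⌋ = ⌊1594323/339⌋ = 4703.
Step 4: Compare |C| = 3845 to 4703: satisfied.
The claimed |C| lies below the Hamming bound.


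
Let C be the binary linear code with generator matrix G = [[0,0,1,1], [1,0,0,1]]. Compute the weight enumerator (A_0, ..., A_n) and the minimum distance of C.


Weight distribution: A_0 = 1, A_2 = 3. Minimum distance d = 2.

Enumerate all 2^2 = 4 messages m ∈ F_2^2.
For each, compute codeword c = mG in F_2^4, then tally its weight.
  m = 00 → c = 0000, weight = 0.
  m = 10 → c = 0011, weight = 2.
  m = 01 → c = 1001, weight = 2.
  m = 11 → c = 1010, weight = 2.
Tally weights:
  weight 0: 1 codewords.
  weight 2: 3 codewords.
Minimum distance d = smallest w > 0 with A_w > 0 = 2.
Sanity: Σ A_w = 4 = 2^2 = 4 ✓.


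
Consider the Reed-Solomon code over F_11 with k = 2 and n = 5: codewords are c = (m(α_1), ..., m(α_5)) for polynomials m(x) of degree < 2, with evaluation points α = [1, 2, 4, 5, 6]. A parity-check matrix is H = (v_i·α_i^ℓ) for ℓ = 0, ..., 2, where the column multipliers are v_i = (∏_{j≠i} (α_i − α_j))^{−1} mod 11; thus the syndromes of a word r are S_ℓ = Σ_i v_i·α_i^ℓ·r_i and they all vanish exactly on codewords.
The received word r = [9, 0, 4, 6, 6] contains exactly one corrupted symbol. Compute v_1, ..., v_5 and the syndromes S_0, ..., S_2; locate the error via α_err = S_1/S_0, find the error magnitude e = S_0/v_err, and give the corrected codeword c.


S = (6, 3, 7), error at position 5, error magnitude e = 9, c = [9, 0, 4, 6, 8].

Step 1: column multipliers v_i = (∏_{j≠i}(α_i − α_j))^{−1} mod 11.
  i = 1 (α = 1): (1−2)(1−4)(1−5)(1−6) = (−1)·(−3)·(−4)·(−5) = 60 ≡ 5, so v_1 = 5^{−1} = 9 (mod 11).
  i = 2 (α = 2): (2−1)(2−4)(2−5)(2−6) = 1·(−2)·(−3)·(−4) = −24 ≡ 9, so v_2 = 9^{−1} = 5 (mod 11).
  i = 3 (α = 4): (4−1)(4−2)(4−5)(4−6) = 3·2·(−1)·(−2) = 12 ≡ 1, so v_3 = 1^{−1} = 1 (mod 11).
  i = 4 (α = 5): (5−1)(5−2)(5−4)(5−6) = 4·3·1·(−1) = −12 ≡ 10, so v_4 = 10^{−1} = 10 (mod 11).
  i = 5 (α = 6): (6−1)(6−2)(6−4)(6−5) = 5·4·2·1 = 40 ≡ 7, so v_5 = 7^{−1} = 8 (mod 11).
  v = [9, 5, 1, 10, 8].
Step 2: syndromes of r = [9, 0, 4, 6, 6] (all sums mod 11).
  S_0 = Σ v_i r_i = 9·9 + 5·0 + 1·4 + 10·6 + 8·6 = 193 ≡ 6.
  S_1 = Σ v_i α_i r_i = 9·1·9 + 5·2·0 + 1·4·4 + 10·5·6 + 8·6·6 = 685 ≡ 3.
  α_i^2 mod 11 = [1, 4, 5, 3, 3].
  S_2 = Σ v_i α_i^2 r_i = 9·1·9 + 5·4·0 + 1·5·4 + 10·3·6 + 8·3·6 = 425 ≡ 7.
  S = (6, 3, 7) ≠ 0, so r is not a codeword (an error is present).
Step 3: locate the error. For a single error e at position i, S_ℓ = v_i·e·α_i^ℓ, so α_err = S_1/S_0.
  S_0^{−1} = 6^{−1} = 2 (mod 11), so α_err = 3·2 = 6 ≡ 6 = α_5. Error position i = 5.
  Consistency check: S_2/S_1 = 7·4 = 28 ≡ 6 = α_err ✓ (single-error assumption holds).
Step 4: error magnitude e = S_0/v_5 = S_0·∏_{j≠5}(α_5 − α_j) = 6·7 = 42 ≡ 9 (mod 11).
Step 5: correct position 5: c_5 = r_5 − e = 6 − 9 ≡ 8 (mod 11). Hence c = [9, 0, 4, 6, 8].
  Check: interpolating c through the α_i gives m(x) = 7 + 2·x (degree < 2) with m(α_i) = c_i for every i, so c is indeed a codeword.


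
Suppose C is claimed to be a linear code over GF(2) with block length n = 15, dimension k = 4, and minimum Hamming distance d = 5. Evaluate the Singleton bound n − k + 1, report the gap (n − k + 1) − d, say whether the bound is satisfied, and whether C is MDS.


Singleton RHS = n − k + 1 = 12, slack = 7, bound satisfied, not MDS.

Singleton bound: d ≤ n − k + 1.
Here n = 15, k = 4, so n − k + 1 = 12.
Given d = 5, check d ≤ 12: YES.
Slack = (n − k + 1) − d = 7.
The code is NOT MDS (slack = 7 > 0).
Description: the claimed parameters are [15, 4, 5]_2; such a code would be non-MDS.


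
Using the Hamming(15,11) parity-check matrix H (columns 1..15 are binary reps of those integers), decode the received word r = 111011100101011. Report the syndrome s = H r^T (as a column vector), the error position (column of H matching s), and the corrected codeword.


s = (0, 0, 1, 1)^T, error position = 3, corrected codeword c = 110011100101011

Compute s = H r^T mod 2 one row at a time:
  s_1 = 0 + 0 + 1 + 0 + 1 + 0 + 1 + 1 = 4 ≡ 0 (mod 2).
  s_2 = 0 + 1 + 1 + 1 + 1 + 0 + 1 + 1 = 6 ≡ 0 (mod 2).
  s_3 = 1 + 1 + 1 + 1 + 1 + 0 + 1 + 1 = 7 ≡ 1 (mod 2).
  s_4 = 1 + 1 + 1 + 1 + 0 + 0 + 0 + 1 = 5 ≡ 1 (mod 2).
s = (0, 0, 1, 1)^T — this equals column 3 of H (binary 0011), so error is at position 3.
Correct: flip bit 3 of r = 111011100101011 to get c = 110011100101011.


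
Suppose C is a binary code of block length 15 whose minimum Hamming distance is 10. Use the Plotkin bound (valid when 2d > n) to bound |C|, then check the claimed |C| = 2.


Plotkin bound M ≤ 4; given |C| = 2 ≤ bound (satisfied).

Check applicability: 2d = 20, n = 15.
2d − n = 5 > 0, so Plotkin applies.
Compute d/(2d−n) = 10/5 ≈ 2.0000.
⌊d/(2d−n)⌋ = 2.
Plotkin bound: M ≤ 2·2 = 4.
Given |C| = 2, check: satisfied.
This |C| is below the Plotkin bound.


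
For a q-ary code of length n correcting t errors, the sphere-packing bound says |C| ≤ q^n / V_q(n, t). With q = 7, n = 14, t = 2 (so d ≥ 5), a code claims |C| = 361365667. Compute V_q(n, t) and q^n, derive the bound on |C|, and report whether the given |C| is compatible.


V_q(n, t) = 3361, q^n = 678223072849, Hamming bound = 201792047, |C| = 361365667 > bound (violated).

Step 1: Compute V_q(n, t) = Σ_{j=0}^2 C(n, j) (q−1)^j.
  j = 0: C(14,0)·(6)^0 = 1·1 = 1.
  j = 1: C(14,1)·(6)^1 = 14·6 = 84.
  j = 2: C(14,2)·(6)^2 = 91·36 = 3276.
  V_q(n, t) = 1 + 84 + 3276 = 3361.
Step 2: q^n = 7^14 = 678223072849.
Step 3: Hamming bound ⌊q^n / V_q(n,t)⌋ = ⌊678223072849/3361⌋ = 201792047.
Step 4: Compare |C| = 361365667 to 201792047: violated.
The claimed |C| lies above the Hamming bound, so no 7-ary code of length 14 with d ≥ 5 can have 361365667 codewords.


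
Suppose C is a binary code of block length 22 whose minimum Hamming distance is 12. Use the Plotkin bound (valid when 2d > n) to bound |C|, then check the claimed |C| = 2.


Plotkin bound M ≤ 12; given |C| = 2 ≤ bound (satisfied).

Check applicability: 2d = 24, n = 22.
2d − n = 2 > 0, so Plotkin applies.
Compute d/(2d−n) = 12/2 ≈ 6.0000.
⌊d/(2d−n)⌋ = 6.
Plotkin bound: M ≤ 2·6 = 12.
Given |C| = 2, check: satisfied.
This |C| is below the Plotkin bound.


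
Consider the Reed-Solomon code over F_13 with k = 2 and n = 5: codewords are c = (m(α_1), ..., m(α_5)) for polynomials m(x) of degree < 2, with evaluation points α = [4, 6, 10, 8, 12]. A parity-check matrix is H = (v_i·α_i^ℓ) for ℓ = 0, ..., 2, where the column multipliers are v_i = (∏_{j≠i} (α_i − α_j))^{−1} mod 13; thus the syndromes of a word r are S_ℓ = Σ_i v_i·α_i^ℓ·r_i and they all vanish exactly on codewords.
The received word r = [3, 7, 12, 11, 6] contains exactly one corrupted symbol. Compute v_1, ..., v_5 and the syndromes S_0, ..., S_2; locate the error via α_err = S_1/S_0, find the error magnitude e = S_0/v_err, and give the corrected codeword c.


S = (11, 6, 8), error at position 3, error magnitude e = 10, c = [3, 7, 2, 11, 6].

Step 1: column multipliers v_i = (∏_{j≠i}(α_i − α_j))^{−1} mod 13.
  i = 1 (α = 4): (4−6)(4−10)(4−8)(4−12) = (−2)·(−6)·(−4)·(−8) = 384 ≡ 7, so v_1 = 7^{−1} = 2 (mod 13).
  i = 2 (α = 6): (6−4)(6−10)(6−8)(6−12) = 2·(−4)·(−2)·(−6) = −96 ≡ 8, so v_2 = 8^{−1} = 5 (mod 13).
  i = 3 (α = 10): (10−4)(10−6)(10−8)(10−12) = 6·4·2·(−2) = −96 ≡ 8, so v_3 = 8^{−1} = 5 (mod 13).
  i = 4 (α = 8): (8−4)(8−6)(8−10)(8−12) = 4·2·(−2)·(−4) = 64 ≡ 12, so v_4 = 12^{−1} = 12 (mod 13).
  i = 5 (α = 12): (12−4)(12−6)(12−10)(12−8) = 8·6·2·4 = 384 ≡ 7, so v_5 = 7^{−1} = 2 (mod 13).
  v = [2, 5, 5, 12, 2].
Step 2: syndromes of r = [3, 7, 12, 11, 6] (all sums mod 13).
  S_0 = Σ v_i r_i = 2·3 + 5·7 + 5·12 + 12·11 + 2·6 = 245 ≡ 11.
  S_1 = Σ v_i α_i r_i = 2·4·3 + 5·6·7 + 5·10·12 + 12·8·11 + 2·12·6 = 2034 ≡ 6.
  α_i^2 mod 13 = [3, 10, 9, 12, 1].
  S_2 = Σ v_i α_i^2 r_i = 2·3·3 + 5·10·7 + 5·9·12 + 12·12·11 + 2·1·6 = 2504 ≡ 8.
  S = (11, 6, 8) ≠ 0, so r is not a codeword (an error is present).
Step 3: locate the error. For a single error e at position i, S_ℓ = v_i·e·α_i^ℓ, so α_err = S_1/S_0.
  S_0^{−1} = 11^{−1} = 6 (mod 13), so α_err = 6·6 = 36 ≡ 10 = α_3. Error position i = 3.
  Consistency check: S_2/S_1 = 8·11 = 88 ≡ 10 = α_err ✓ (single-error assumption holds).
Step 4: error magnitude e = S_0/v_3 = S_0·∏_{j≠3}(α_3 − α_j) = 11·8 = 88 ≡ 10 (mod 13).
Step 5: correct position 3: c_3 = r_3 − e = 12 − 10 ≡ 2 (mod 13). Hence c = [3, 7, 2, 11, 6].
  Check: interpolating c through the α_i gives m(x) = 8 + 2·x (degree < 2) with m(α_i) = c_i for every i, so c is indeed a codeword.


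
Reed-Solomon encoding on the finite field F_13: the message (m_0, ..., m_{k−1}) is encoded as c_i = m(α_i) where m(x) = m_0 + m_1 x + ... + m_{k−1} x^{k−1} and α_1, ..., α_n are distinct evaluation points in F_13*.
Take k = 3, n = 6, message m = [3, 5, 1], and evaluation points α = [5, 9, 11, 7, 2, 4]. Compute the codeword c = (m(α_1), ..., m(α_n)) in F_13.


c = [1, 12, 10, 9, 4, 0]

Message polynomial: m(x) = 3 + 5·x + 1·x^2 (mod 13).
For each evaluation point α_i, compute m(α_i) mod 13:
  α_1 = 5: Horner steps 1 → 10 → 1, so m(5) = 1.
  α_2 = 9: Horner steps 1 → 1 → 12, so m(9) = 12.
  α_3 = 11: Horner steps 1 → 3 → 10, so m(11) = 10.
  α_4 = 7: Horner steps 1 → 12 → 9, so m(7) = 9.
  α_5 = 2: Horner steps 1 → 7 → 4, so m(2) = 4.
  α_6 = 4: Horner steps 1 → 9 → 0, so m(4) = 0.
Codeword c = [1, 12, 10, 9, 4, 0] ∈ F_13^6.


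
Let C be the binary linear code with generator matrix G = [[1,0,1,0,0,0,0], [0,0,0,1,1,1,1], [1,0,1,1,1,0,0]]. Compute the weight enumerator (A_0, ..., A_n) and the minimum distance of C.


Weight distribution: A_0 = 1, A_2 = 3, A_4 = 3, A_6 = 1. Minimum distance d = 2.

Enumerate all 2^3 = 8 messages m ∈ F_2^3.
For each, compute codeword c = mG in F_2^7, then tally its weight.
  m = 000 → c = 0000000, weight = 0.
  m = 100 → c = 1010000, weight = 2.
  m = 010 → c = 0001111, weight = 4.
  m = 110 → c = 1011111, weight = 6.
  m = 001 → c = 1011100, weight = 4.
  m = 101 → c = 0001100, weight = 2.
  m = 011 → c = 1010011, weight = 4.
  m = 111 → c = 0000011, weight = 2.
Tally weights:
  weight 0: 1 codewords.
  weight 2: 3 codewords.
  weight 4: 3 codewords.
  weight 6: 1 codewords.
Minimum distance d = smallest w > 0 with A_w > 0 = 2.
Sanity: Σ A_w = 8 = 2^3 = 8 ✓.


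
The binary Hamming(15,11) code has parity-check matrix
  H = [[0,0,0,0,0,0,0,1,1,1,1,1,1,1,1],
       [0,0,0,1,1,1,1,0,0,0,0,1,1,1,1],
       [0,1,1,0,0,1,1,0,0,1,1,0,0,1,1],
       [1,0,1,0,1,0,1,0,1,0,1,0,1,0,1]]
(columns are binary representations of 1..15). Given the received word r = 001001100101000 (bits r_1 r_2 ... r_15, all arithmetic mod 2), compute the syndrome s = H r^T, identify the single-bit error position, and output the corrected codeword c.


s = (0, 1, 0, 0)^T, error position = 4, corrected codeword c = 001101100101000

Compute s = H r^T mod 2 one row at a time:
  s_1 = 0 + 0 + 1 + 0 + 1 + 0 + 0 + 0 = 2 ≡ 0 (mod 2).
  s_2 = 0 + 0 + 1 + 1 + 1 + 0 + 0 + 0 = 3 ≡ 1 (mod 2).
  s_3 = 0 + 1 + 1 + 1 + 1 + 0 + 0 + 0 = 4 ≡ 0 (mod 2).
  s_4 = 0 + 1 + 0 + 1 + 0 + 0 + 0 + 0 = 2 ≡ 0 (mod 2).
s = (0, 1, 0, 0)^T — this equals column 4 of H (binary 0100), so error is at position 4.
Correct: flip bit 4 of r = 001001100101000 to get c = 001101100101000.


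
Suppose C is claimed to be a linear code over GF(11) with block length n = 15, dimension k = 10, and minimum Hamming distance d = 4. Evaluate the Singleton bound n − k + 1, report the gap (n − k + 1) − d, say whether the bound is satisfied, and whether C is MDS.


Singleton RHS = n − k + 1 = 6, slack = 2, bound satisfied, not MDS.

Singleton bound: d ≤ n − k + 1.
Here n = 15, k = 10, so n − k + 1 = 6.
Given d = 4, check d ≤ 6: YES.
Slack = (n − k + 1) − d = 2.
The code is NOT MDS (slack = 2 > 0).
Description: the claimed parameters are [15, 10, 4]_11; such a code would be non-MDS.


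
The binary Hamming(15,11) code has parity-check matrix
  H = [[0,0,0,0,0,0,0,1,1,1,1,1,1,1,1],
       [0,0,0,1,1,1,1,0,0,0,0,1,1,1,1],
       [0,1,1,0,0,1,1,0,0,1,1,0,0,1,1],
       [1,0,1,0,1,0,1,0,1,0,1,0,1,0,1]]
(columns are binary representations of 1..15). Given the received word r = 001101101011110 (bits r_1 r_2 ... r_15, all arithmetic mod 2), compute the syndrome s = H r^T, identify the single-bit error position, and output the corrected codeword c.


s = (1, 0, 1, 1)^T, error position = 11, corrected codeword c = 001101101001110

Compute s = H r^T mod 2 one row at a time:
  s_1 = 0 + 1 + 0 + 1 + 1 + 1 + 1 + 0 = 5 ≡ 1 (mod 2).
  s_2 = 1 + 0 + 1 + 1 + 1 + 1 + 1 + 0 = 6 ≡ 0 (mod 2).
  s_3 = 0 + 1 + 1 + 1 + 0 + 1 + 1 + 0 = 5 ≡ 1 (mod 2).
  s_4 = 0 + 1 + 0 + 1 + 1 + 1 + 1 + 0 = 5 ≡ 1 (mod 2).
s = (1, 0, 1, 1)^T — this equals column 11 of H (binary 1011), so error is at position 11.
Correct: flip bit 11 of r = 001101101011110 to get c = 001101101001110.


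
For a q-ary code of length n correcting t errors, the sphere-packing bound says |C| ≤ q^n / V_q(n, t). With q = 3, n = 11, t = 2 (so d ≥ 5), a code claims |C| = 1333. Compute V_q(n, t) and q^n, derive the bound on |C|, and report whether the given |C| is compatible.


V_q(n, t) = 243, q^n = 177147, Hamming bound = 729, |C| = 1333 > bound (violated).

Step 1: Compute V_q(n, t) = Σ_{j=0}^2 C(n, j) (q−1)^j.
  j = 0: C(11,0)·(2)^0 = 1·1 = 1.
  j = 1: C(11,1)·(2)^1 = 11·2 = 22.
  j = 2: C(11,2)·(2)^2 = 55·4 = 220.
  V_q(n, t) = 1 + 22 + 220 = 243.
Step 2: q^n = 3^11 = 177147.
Step 3: Hamming bound ⌊q^n / V_q(n,t)⌋ = ⌊177147/243⌋ = 729.
Step 4: Compare |C| = 1333 to 729: violated.
The claimed |C| lies above the Hamming bound, so no 3-ary code of length 11 with d ≥ 5 can have 1333 codewords.


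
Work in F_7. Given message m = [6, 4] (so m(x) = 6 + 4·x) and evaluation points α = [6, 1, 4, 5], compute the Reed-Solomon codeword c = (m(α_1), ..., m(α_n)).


c = [2, 3, 1, 5]

Message polynomial: m(x) = 6 + 4·x (mod 7).
For each evaluation point α_i, compute m(α_i) mod 7:
  α_1 = 6: Horner steps 4 → 2, so m(6) = 2.
  α_2 = 1: Horner steps 4 → 3, so m(1) = 3.
  α_3 = 4: Horner steps 4 → 1, so m(4) = 1.
  α_4 = 5: Horner steps 4 → 5, so m(5) = 5.
Codeword c = [2, 3, 1, 5] ∈ F_7^4.


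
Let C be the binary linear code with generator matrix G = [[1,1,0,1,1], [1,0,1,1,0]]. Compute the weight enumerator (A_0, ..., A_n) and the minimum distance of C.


Weight distribution: A_0 = 1, A_3 = 2, A_4 = 1. Minimum distance d = 3.

Enumerate all 2^2 = 4 messages m ∈ F_2^2.
For each, compute codeword c = mG in F_2^5, then tally its weight.
  m = 00 → c = 00000, weight = 0.
  m = 10 → c = 11011, weight = 4.
  m = 01 → c = 10110, weight = 3.
  m = 11 → c = 01101, weight = 3.
Tally weights:
  weight 0: 1 codewords.
  weight 3: 2 codewords.
  weight 4: 1 codewords.
Minimum distance d = smallest w > 0 with A_w > 0 = 3.
Sanity: Σ A_w = 4 = 2^2 = 4 ✓.


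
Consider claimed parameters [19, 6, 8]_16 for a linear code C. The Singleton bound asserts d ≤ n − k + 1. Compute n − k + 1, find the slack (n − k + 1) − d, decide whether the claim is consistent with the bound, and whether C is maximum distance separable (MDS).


Singleton RHS = n − k + 1 = 14, slack = 6, bound satisfied, not MDS.

Singleton bound: d ≤ n − k + 1.
Here n = 19, k = 6, so n − k + 1 = 14.
Given d = 8, check d ≤ 14: YES.
Slack = (n − k + 1) − d = 6.
The code is NOT MDS (slack = 6 > 0).
Description: the claimed parameters are [19, 6, 8]_16; such a code would be non-MDS.


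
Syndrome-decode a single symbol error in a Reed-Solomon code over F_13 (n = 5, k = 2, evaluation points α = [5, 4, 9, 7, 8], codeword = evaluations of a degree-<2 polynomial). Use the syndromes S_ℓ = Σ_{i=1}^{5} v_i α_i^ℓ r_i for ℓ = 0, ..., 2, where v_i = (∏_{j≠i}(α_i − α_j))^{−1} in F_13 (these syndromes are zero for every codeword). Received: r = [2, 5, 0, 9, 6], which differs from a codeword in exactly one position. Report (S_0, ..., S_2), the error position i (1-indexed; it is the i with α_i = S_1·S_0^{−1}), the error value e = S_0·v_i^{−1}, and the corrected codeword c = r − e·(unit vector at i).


S = (10, 12, 4), error at position 3, error magnitude e = 10, c = [2, 5, 3, 9, 6].

Step 1: column multipliers v_i = (∏_{j≠i}(α_i − α_j))^{−1} mod 13.
  i = 1 (α = 5): (5−4)(5−9)(5−7)(5−8) = 1·(−4)·(−2)·(−3) = −24 ≡ 2, so v_1 = 2^{−1} = 7 (mod 13).
  i = 2 (α = 4): (4−5)(4−9)(4−7)(4−8) = (−1)·(−5)·(−3)·(−4) = 60 ≡ 8, so v_2 = 8^{−1} = 5 (mod 13).
  i = 3 (α = 9): (9−5)(9−4)(9−7)(9−8) = 4·5·2·1 = 40 ≡ 1, so v_3 = 1^{−1} = 1 (mod 13).
  i = 4 (α = 7): (7−5)(7−4)(7−9)(7−8) = 2·3·(−2)·(−1) = 12 ≡ 12, so v_4 = 12^{−1} = 12 (mod 13).
  i = 5 (α = 8): (8−5)(8−4)(8−9)(8−7) = 3·4·(−1)·1 = −12 ≡ 1, so v_5 = 1^{−1} = 1 (mod 13).
  v = [7, 5, 1, 12, 1].
Step 2: syndromes of r = [2, 5, 0, 9, 6] (all sums mod 13).
  S_0 = Σ v_i r_i = 7·2 + 5·5 + 1·0 + 12·9 + 1·6 = 153 ≡ 10.
  S_1 = Σ v_i α_i r_i = 7·5·2 + 5·4·5 + 1·9·0 + 12·7·9 + 1·8·6 = 974 ≡ 12.
  α_i^2 mod 13 = [12, 3, 3, 10, 12].
  S_2 = Σ v_i α_i^2 r_i = 7·12·2 + 5·3·5 + 1·3·0 + 12·10·9 + 1·12·6 = 1395 ≡ 4.
  S = (10, 12, 4) ≠ 0, so r is not a codeword (an error is present).
Step 3: locate the error. For a single error e at position i, S_ℓ = v_i·e·α_i^ℓ, so α_err = S_1/S_0.
  S_0^{−1} = 10^{−1} = 4 (mod 13), so α_err = 12·4 = 48 ≡ 9 = α_3. Error position i = 3.
  Consistency check: S_2/S_1 = 4·12 = 48 ≡ 9 = α_err ✓ (single-error assumption holds).
Step 4: error magnitude e = S_0/v_3 = S_0·∏_{j≠3}(α_3 − α_j) = 10·1 = 10 ≡ 10 (mod 13).
Step 5: correct position 3: c_3 = r_3 − e = 0 − 10 ≡ 3 (mod 13). Hence c = [2, 5, 3, 9, 6].
  Check: interpolating c through the α_i gives m(x) = 4 + 10·x (degree < 2) with m(α_i) = c_i for every i, so c is indeed a codeword.


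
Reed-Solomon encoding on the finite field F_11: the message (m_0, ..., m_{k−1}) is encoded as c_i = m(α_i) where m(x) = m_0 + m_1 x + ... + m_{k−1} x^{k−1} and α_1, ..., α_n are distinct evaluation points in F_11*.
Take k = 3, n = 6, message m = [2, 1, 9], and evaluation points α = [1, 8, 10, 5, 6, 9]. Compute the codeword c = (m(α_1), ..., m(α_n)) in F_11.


c = [1, 3, 10, 1, 2, 3]

Message polynomial: m(x) = 2 + 1·x + 9·x^2 (mod 11).
For each evaluation point α_i, compute m(α_i) mod 11:
  α_1 = 1: Horner steps 9 → 10 → 1, so m(1) = 1.
  α_2 = 8: Horner steps 9 → 7 → 3, so m(8) = 3.
  α_3 = 10: Horner steps 9 → 3 → 10, so m(10) = 10.
  α_4 = 5: Horner steps 9 → 2 → 1, so m(5) = 1.
  α_5 = 6: Horner steps 9 → 0 → 2, so m(6) = 2.
  α_6 = 9: Horner steps 9 → 5 → 3, so m(9) = 3.
Codeword c = [1, 3, 10, 1, 2, 3] ∈ F_11^6.


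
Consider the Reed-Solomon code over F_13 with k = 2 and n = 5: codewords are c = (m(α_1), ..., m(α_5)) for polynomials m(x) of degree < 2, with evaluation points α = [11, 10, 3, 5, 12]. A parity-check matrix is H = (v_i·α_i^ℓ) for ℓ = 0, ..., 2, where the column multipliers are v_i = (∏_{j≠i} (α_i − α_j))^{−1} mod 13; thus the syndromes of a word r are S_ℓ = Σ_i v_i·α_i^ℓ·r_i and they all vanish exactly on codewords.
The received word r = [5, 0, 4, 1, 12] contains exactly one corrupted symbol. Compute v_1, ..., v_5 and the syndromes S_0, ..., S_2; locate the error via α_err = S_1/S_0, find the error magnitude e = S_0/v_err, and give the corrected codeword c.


S = (6, 7, 6), error at position 5, error magnitude e = 2, c = [5, 0, 4, 1, 10].

Step 1: column multipliers v_i = (∏_{j≠i}(α_i − α_j))^{−1} mod 13.
  i = 1 (α = 11): (11−10)(11−3)(11−5)(11−12) = 1·8·6·(−1) = −48 ≡ 4, so v_1 = 4^{−1} = 10 (mod 13).
  i = 2 (α = 10): (10−11)(10−3)(10−5)(10−12) = (−1)·7·5·(−2) = 70 ≡ 5, so v_2 = 5^{−1} = 8 (mod 13).
  i = 3 (α = 3): (3−11)(3−10)(3−5)(3−12) = (−8)·(−7)·(−2)·(−9) = 1008 ≡ 7, so v_3 = 7^{−1} = 2 (mod 13).
  i = 4 (α = 5): (5−11)(5−10)(5−3)(5−12) = (−6)·(−5)·2·(−7) = −420 ≡ 9, so v_4 = 9^{−1} = 3 (mod 13).
  i = 5 (α = 12): (12−11)(12−10)(12−3)(12−5) = 1·2·9·7 = 126 ≡ 9, so v_5 = 9^{−1} = 3 (mod 13).
  v = [10, 8, 2, 3, 3].
Step 2: syndromes of r = [5, 0, 4, 1, 12] (all sums mod 13).
  S_0 = Σ v_i r_i = 10·5 + 8·0 + 2·4 + 3·1 + 3·12 = 97 ≡ 6.
  S_1 = Σ v_i α_i r_i = 10·11·5 + 8·10·0 + 2·3·4 + 3·5·1 + 3·12·12 = 1021 ≡ 7.
  α_i^2 mod 13 = [4, 9, 9, 12, 1].
  S_2 = Σ v_i α_i^2 r_i = 10·4·5 + 8·9·0 + 2·9·4 + 3·12·1 + 3·1·12 = 344 ≡ 6.
  S = (6, 7, 6) ≠ 0, so r is not a codeword (an error is present).
Step 3: locate the error. For a single error e at position i, S_ℓ = v_i·e·α_i^ℓ, so α_err = S_1/S_0.
  S_0^{−1} = 6^{−1} = 11 (mod 13), so α_err = 7·11 = 77 ≡ 12 = α_5. Error position i = 5.
  Consistency check: S_2/S_1 = 6·2 = 12 ≡ 12 = α_err ✓ (single-error assumption holds).
Step 4: error magnitude e = S_0/v_5 = S_0·∏_{j≠5}(α_5 − α_j) = 6·9 = 54 ≡ 2 (mod 13).
Step 5: correct position 5: c_5 = r_5 − e = 12 − 2 ≡ 10 (mod 13). Hence c = [5, 0, 4, 1, 10].
  Check: interpolating c through the α_i gives m(x) = 2 + 5·x (degree < 2) with m(α_i) = c_i for every i, so c is indeed a codeword.


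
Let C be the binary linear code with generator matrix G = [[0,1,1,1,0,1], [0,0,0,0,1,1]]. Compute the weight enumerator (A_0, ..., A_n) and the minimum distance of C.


Weight distribution: A_0 = 1, A_2 = 1, A_4 = 2. Minimum distance d = 2.

Enumerate all 2^2 = 4 messages m ∈ F_2^2.
For each, compute codeword c = mG in F_2^6, then tally its weight.
  m = 00 → c = 000000, weight = 0.
  m = 10 → c = 011101, weight = 4.
  m = 01 → c = 000011, weight = 2.
  m = 11 → c = 011110, weight = 4.
Tally weights:
  weight 0: 1 codewords.
  weight 2: 1 codewords.
  weight 4: 2 codewords.
Minimum distance d = smallest w > 0 with A_w > 0 = 2.
Sanity: Σ A_w = 4 = 2^2 = 4 ✓.


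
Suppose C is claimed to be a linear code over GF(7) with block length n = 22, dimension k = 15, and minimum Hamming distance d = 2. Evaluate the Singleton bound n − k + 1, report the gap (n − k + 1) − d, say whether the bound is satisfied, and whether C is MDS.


Singleton RHS = n − k + 1 = 8, slack = 6, bound satisfied, not MDS.

Singleton bound: d ≤ n − k + 1.
Here n = 22, k = 15, so n − k + 1 = 8.
Given d = 2, check d ≤ 8: YES.
Slack = (n − k + 1) − d = 6.
The code is NOT MDS (slack = 6 > 0).
Description: the claimed parameters are [22, 15, 2]_7; such a code would be non-MDS.


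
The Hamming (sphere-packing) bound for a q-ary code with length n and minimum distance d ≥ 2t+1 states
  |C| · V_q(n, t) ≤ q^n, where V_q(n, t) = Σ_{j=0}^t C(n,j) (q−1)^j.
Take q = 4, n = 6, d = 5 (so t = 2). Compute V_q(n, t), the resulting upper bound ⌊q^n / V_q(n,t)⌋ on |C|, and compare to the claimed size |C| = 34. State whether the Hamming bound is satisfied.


V_q(n, t) = 154, q^n = 4096, Hamming bound = 26, |C| = 34 > bound (violated).

Step 1: Compute V_q(n, t) = Σ_{j=0}^2 C(n, j) (q−1)^j.
  j = 0: C(6,0)·(3)^0 = 1·1 = 1.
  j = 1: C(6,1)·(3)^1 = 6·3 = 18.
  j = 2: C(6,2)·(3)^2 = 15·9 = 135.
  V_q(n, t) = 1 + 18 + 135 = 154.
Step 2: q^n = 4^6 = 4096.
Step 3: Hamming bound ⌊q^n / V_q(n,t)⌋ = ⌊4096/154⌋ = 26.
Step 4: Compare |C| = 34 to 26: violated.
The claimed |C| lies above the Hamming bound, so no 4-ary code of length 6 with d ≥ 5 can have 34 codewords.


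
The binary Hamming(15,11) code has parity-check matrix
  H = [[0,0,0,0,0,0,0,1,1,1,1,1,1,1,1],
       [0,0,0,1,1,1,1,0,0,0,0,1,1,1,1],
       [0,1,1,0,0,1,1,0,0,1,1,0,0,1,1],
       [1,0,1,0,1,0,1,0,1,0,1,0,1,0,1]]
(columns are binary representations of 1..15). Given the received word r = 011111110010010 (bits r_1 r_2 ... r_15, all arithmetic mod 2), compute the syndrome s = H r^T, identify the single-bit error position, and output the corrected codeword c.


s = (1, 1, 0, 0)^T, error position = 12, corrected codeword c = 011111110011010

Compute s = H r^T mod 2 one row at a time:
  s_1 = 1 + 0 + 0 + 1 + 0 + 0 + 1 + 0 = 3 ≡ 1 (mod 2).
  s_2 = 1 + 1 + 1 + 1 + 0 + 0 + 1 + 0 = 5 ≡ 1 (mod 2).
  s_3 = 1 + 1 + 1 + 1 + 0 + 1 + 1 + 0 = 6 ≡ 0 (mod 2).
  s_4 = 0 + 1 + 1 + 1 + 0 + 1 + 0 + 0 = 4 ≡ 0 (mod 2).
s = (1, 1, 0, 0)^T — this equals column 12 of H (binary 1100), so error is at position 12.
Correct: flip bit 12 of r = 011111110010010 to get c = 011111110011010.
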